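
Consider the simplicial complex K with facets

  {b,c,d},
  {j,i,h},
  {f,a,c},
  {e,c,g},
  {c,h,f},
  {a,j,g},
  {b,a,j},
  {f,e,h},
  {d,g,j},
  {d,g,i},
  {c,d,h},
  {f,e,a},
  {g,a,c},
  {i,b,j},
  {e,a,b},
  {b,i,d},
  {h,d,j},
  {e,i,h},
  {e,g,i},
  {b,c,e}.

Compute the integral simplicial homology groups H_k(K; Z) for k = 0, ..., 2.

H_0 ≅ Z,  H_1 ≅ Z × Z/2,  H_2 = 0.

K has 10 vertices, 30 edges, 20 triangles.
rank ∂_0 = 0, rank ∂_1 = 9 ⇒ b_0 = 10 − 0 − 9 = 1; all invariant factors of ∂_1 are 1 so no torsion. So H_0 ≅ Z.
rank ∂_1 = 9, rank ∂_2 = 20 ⇒ b_1 = 30 − 9 − 20 = 1; ∂_2 has invariant factor(s) [2] giving torsion. So H_1 ≅ Z × Z/2.
rank ∂_2 = 20, rank ∂_3 = 0 ⇒ b_2 = 20 − 20 − 0 = 0. So H_2 ≅ 0.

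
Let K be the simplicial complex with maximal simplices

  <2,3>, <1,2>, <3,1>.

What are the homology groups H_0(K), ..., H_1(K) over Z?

H_0 = Z,  H_1 = Z.

We work with the vertex ordering 1 < 2 < 3. The simplices of K, each written with vertices in increasing order, are:

  0-simplices (3): [1], [2], [3]
  1-simplices (3): [1,2], [1,3], [2,3]

Hence C_0 ≅ Z^3, C_1 ≅ Z^3.

The boundary map ∂_1: C_1 → C_0 maps an edge to its endpoints' difference, ∂[p,q] = q − p. For instance
  ∂[2,3] = [3] − [2].
The resulting 3×3 matrix has rank 2, and its Smith normal form has invariant factors (1,1).

Now H_k = ker ∂_k / im ∂_{k+1}, so:

  H_0: rank C_0 − rank ∂_1 = 3 − 2 = 1, and the invariant factors of ∂_1 are all 1, so H_0 = Z.
  H_1: rank ker ∂_1 − rank ∂_2 = (3 − 2) − 0 = 1, and there is no ∂_2, so H_1 = Z.

(K is a triangulation of the circle S^1.)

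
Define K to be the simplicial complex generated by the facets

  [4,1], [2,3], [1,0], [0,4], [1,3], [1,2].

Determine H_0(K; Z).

Take the total order 0 < 1 < 2 < 3 < 4 on the vertex set. Then K (dimension 1) consists of the simplices:

  0-simplices (5): [0], [1], [2], [3], [4]
  1-simplices (6): [0,1], [0,4], [1,2], [1,3], [1,4], [2,3]

giving chain groups C_0 ≅ Z^5, C_1 ≅ Z^6.

The boundary map ∂_1: C_1 → C_0 is given by ∂[p,q] = [q] − [p]. For instance
  ∂[1,3] = [3] − [1].
As a 5×6 matrix over Z this has rank 4, with invariant factors (1,1,1,1).

Reading off H_k = ker ∂_k / im ∂_{k+1}:

  H_0: rank C_0 − rank ∂_1 = 5 − 4 = 1, and the invariant factors of ∂_1 are all 1, so H_0 ≅ Z.

(K is a triangulation of a wedge of 2 circles.)

H_0 ≅ Z.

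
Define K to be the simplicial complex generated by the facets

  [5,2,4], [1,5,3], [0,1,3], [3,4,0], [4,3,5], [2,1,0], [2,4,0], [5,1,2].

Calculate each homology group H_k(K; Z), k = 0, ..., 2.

Fix the vertex order 0 < 1 < 2 < 3 < 4 < 5 and write every simplex with vertices in increasing order. Then dim K = 2 and the simplices of K are:

  0-simplices (6): [0], [1], [2], [3], [4], [5]
  1-simplices (12): [0,1], [0,2], [0,3], [0,4], [1,2], [1,3], [1,5], [2,4], [2,5], [3,4], [3,5], [4,5]
  2-simplices (8): [0,1,2], [0,1,3], [0,2,4], [0,3,4], [1,2,5], [1,3,5], [2,4,5], [3,4,5]

giving chain groups C_0 ≅ Z^6, C_1 ≅ Z^12, C_2 ≅ Z^8.

∂_1: C_1 → C_0 is given by ∂[p,q] = [q] − [p]. For instance
  ∂[0,4] = [4] − [0].
The 6×12 boundary matrix has rank 5 and Smith normal form diag(1,1,1,1,1).

∂_2: C_2 → C_1 maps a triangle to the signed sum of its edges. For instance
  ∂[0,2,4] = [2,4] − [0,4] + [0,2],
  ∂[3,4,5] = [4,5] − [3,5] + [3,4].
This gives a 12×8 integer matrix of rank 7; reducing to Smith normal form yields diagonal entries (1,1,1,1,1,1,1).

Now H_k = ker ∂_k / im ∂_{k+1}, so:

  H_0: rank C_0 − rank ∂_1 = 6 − 5 = 1, and the invariant factors of ∂_1 are all 1, so H_0 = Z.
  H_1: rank ker ∂_1 − rank ∂_2 = (12 − 5) − 7 = 0, and the invariant factors of ∂_2 are all 1, so H_1 = 0.
  H_2: rank ker ∂_2 − rank ∂_3 = (8 − 7) − 0 = 1, and there is no ∂_3, so H_2 = Z.

(K is a triangulation of the 2-sphere S^2.)

H_0 ≅ Z,  H_1 = 0,  H_2 ≅ Z.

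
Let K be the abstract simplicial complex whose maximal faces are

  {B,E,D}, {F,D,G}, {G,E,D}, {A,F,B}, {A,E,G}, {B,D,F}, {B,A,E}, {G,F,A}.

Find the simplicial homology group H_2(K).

Order the vertices as A < B < D < E < F < G. Listing each simplex with vertices in this order, K has dimension 2 with simplices:

  0-simplices (6): A, B, D, E, F, G
  1-simplices (12): AB, AE, AF, AG, BD, BE, BF, DE, DF, DG, EG, FG
  2-simplices (8): ABE, ABF, AEG, AFG, BDE, BDF, DEG, DFG

so the chain groups are C_0 ≅ Z^6, C_1 ≅ Z^12, C_2 ≅ Z^8.

∂_1: C_1 → C_0 is given by ∂[p,q] = [q] − [p]. For instance
  ∂AF = F − A.
The 6×12 boundary matrix has rank 5 and Smith normal form diag(1,1,1,1,1).

The boundary map ∂_2: C_2 → C_1 maps a triangle to the signed sum of its edges. For instance
  ∂ABF = BF − AF + AB,
  ∂BDF = DF − BF + BD.
The 12×8 boundary matrix has rank 7 and Smith normal form diag(1,1,1,1,1,1,1).

Reading off H_k = ker ∂_k / im ∂_{k+1}:

  H_2: rank ker ∂_2 − rank ∂_3 = (8 − 7) − 0 = 1, and there is no ∂_3, so H_2 = Z.

(K is a triangulation of the 2-sphere S^2.)

H_2 ≅ Z.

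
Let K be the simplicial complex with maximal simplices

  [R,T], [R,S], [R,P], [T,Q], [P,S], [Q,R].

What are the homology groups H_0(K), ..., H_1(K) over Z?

H_0 ≅ Z,  H_1 ≅ Z^2.

We work with the vertex ordering P < Q < R < S < T. The simplices of K, each written with vertices in increasing order, are:

  0-simplices (5): P, Q, R, S, T
  1-simplices (6): PR, PS, QR, QT, RS, RT

so the chain groups are C_0 ≅ Z^5, C_1 ≅ Z^6.

The boundary map ∂_1: C_1 → C_0 is given by ∂[p,q] = [q] − [p].
This gives a 5×6 integer matrix of rank 4; reducing to Smith normal form yields diagonal entries (1,1,1,1).

Reading off H_k = ker ∂_k / im ∂_{k+1}:

  H_0: rank C_0 − rank ∂_1 = 5 − 4 = 1, and the invariant factors of ∂_1 are all 1, so H_0 = Z.
  H_1: rank ker ∂_1 − rank ∂_2 = (6 − 4) − 0 = 2, and there is no ∂_2, so H_1 = Z^2.

As a check, the Euler characteristic is 5 − 6 = -1, which agrees with 1 − 2 = -1.
(K is a triangulation of a wedge of 2 circles.)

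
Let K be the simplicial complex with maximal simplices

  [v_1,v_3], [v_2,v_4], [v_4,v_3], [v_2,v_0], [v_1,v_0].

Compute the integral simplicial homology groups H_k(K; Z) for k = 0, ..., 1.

Take the total order v_0 < v_1 < v_2 < v_3 < v_4 on the vertex set. Then K (dimension 1) consists of the simplices:

  0-simplices (5): [v_0], [v_1], [v_2], [v_3], [v_4]
  1-simplices (5): [v_0,v_1], [v_0,v_2], [v_1,v_3], [v_2,v_4], [v_3,v_4]

giving chain groups C_0 ≅ Z^5, C_1 ≅ Z^5.

The boundary map ∂_1: C_1 → C_0 maps an edge to its endpoints' difference, ∂[p,q] = q − p. For instance
  ∂[v_2,v_4] = [v_4] − [v_2].
As a 5×5 matrix over Z this has rank 4, with invariant factors (1,1,1,1).

From H_k ≅ ker(∂_k) / im(∂_{k+1}) we obtain:

  H_0: rank C_0 − rank ∂_1 = 5 − 4 = 1, and the invariant factors of ∂_1 are all 1, so H_0 ≅ Z.
  H_1: rank ker ∂_1 − rank ∂_2 = (5 − 4) − 0 = 1, and there is no ∂_2, so H_1 ≅ Z.

H_0 = Z,  H_1 = Z.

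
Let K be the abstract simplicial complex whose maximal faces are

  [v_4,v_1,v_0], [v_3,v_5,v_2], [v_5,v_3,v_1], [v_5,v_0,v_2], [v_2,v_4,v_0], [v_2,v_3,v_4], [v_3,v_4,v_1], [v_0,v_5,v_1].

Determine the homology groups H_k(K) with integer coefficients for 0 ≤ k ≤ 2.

H_0 = Z,  H_1 = 0,  H_2 = Z.

K has 6 vertices, 12 edges, 8 triangles.
rank ∂_0 = 0, rank ∂_1 = 5 ⇒ b_0 = 6 − 0 − 5 = 1; all invariant factors of ∂_1 are 1 so no torsion. So H_0 ≅ Z.
rank ∂_1 = 5, rank ∂_2 = 7 ⇒ b_1 = 12 − 5 − 7 = 0; all invariant factors of ∂_2 are 1 so no torsion. So H_1 ≅ 0.
rank ∂_2 = 7, rank ∂_3 = 0 ⇒ b_2 = 8 − 7 − 0 = 1. So H_2 ≅ Z.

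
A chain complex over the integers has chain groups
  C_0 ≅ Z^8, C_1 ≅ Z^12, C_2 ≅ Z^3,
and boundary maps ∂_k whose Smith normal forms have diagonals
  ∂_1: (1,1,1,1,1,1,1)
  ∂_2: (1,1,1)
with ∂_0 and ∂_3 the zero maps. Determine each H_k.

H_0 = Z,  H_1 = Z^2,  H_2 = 0.

H_0: b_0 = 8 − 0 − 7 = 1; torsion from ∂_1 factors > 1: none. So H_0 = Z.
H_1: b_1 = 12 − 7 − 3 = 2; torsion from ∂_2 factors > 1: none. So H_1 = Z^2.
H_2: b_2 = 3 − 3 − 0 = 0; torsion from ∂_3 factors > 1: none. So H_2 = 0.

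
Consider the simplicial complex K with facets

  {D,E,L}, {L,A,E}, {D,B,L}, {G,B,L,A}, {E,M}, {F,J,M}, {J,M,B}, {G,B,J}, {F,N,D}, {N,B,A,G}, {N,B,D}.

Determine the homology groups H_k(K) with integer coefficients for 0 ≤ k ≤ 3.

H_0 = Z,  H_1 = Z^2,  H_2 = 0,  H_3 = 0.

Fix the vertex order A < B < D < E < F < G < J < L < M < N and write every simplex with vertices in increasing order. Then dim K = 3 and the simplices of K are:

  0-simplices (10): A, B, D, E, F, G, J, L, M, N
  1-simplices (24): AB, AE, AG, AL, AN, BD, BG, BJ, BL, BM, BN, DE, DF, DL, DN, EL, EM, FJ, FM, FN, GJ, GL, GN, JM
  2-simplices (15): ABG, ABL, ABN, AEL, AGL, AGN, BDL, BDN, BGJ, BGL, BGN, BJM, DEL, DFN, FJM
  3-simplices (2): ABGL, ABGN

giving chain groups C_0 ≅ Z^10, C_1 ≅ Z^24, C_2 ≅ Z^15, C_3 ≅ Z^2.

The boundary map ∂_1: C_1 → C_0 maps an edge to its endpoints' difference, ∂[p,q] = q − p. For instance
  ∂EM = M − E.
The 10×24 boundary matrix has rank 9 and Smith normal form diag(1,1,1,1,1,1,1,1,1).

∂_2: C_2 → C_1 maps a triangle to the signed sum of its edges. For instance
  ∂AGL = GL − AL + AG,
  ∂BDN = DN − BN + BD.
The 24×15 boundary matrix has rank 13 and Smith normal form diag(1,1,1,1,1,1,1,1,1,1,1,1,1).

The boundary map ∂_3: C_3 → C_2 sends each 3-simplex σ to the alternating sum Σ_i (−1)^i (σ with its i-th vertex removed). For instance
  ∂ABGN = BGN − AGN + ABN − ABG,
  ∂ABGL = BGL − AGL + ABL − ABG.
As a 15×2 matrix over Z this has rank 2, with invariant factors (1,1).

Computing H_k = (kernel of ∂_k) / (image of ∂_{k+1}):

  H_0: rank C_0 − rank ∂_1 = 10 − 9 = 1, and the invariant factors of ∂_1 are all 1, so H_0 ≅ Z.
  H_1: rank ker ∂_1 − rank ∂_2 = (24 − 9) − 13 = 2, and the invariant factors of ∂_2 are all 1, so H_1 ≅ Z^2.
  H_2: rank ker ∂_2 − rank ∂_3 = (15 − 13) − 2 = 0, and the invariant factors of ∂_3 are all 1, so H_2 ≅ 0.
  H_3: rank ker ∂_3 − rank ∂_4 = (2 − 2) − 0 = 0, and there is no ∂_4, so H_3 ≅ 0.

As a check, the Euler characteristic is 10 − 24 + 15 − 2 = -1, which agrees with 1 − 2 + 0 − 0 = -1.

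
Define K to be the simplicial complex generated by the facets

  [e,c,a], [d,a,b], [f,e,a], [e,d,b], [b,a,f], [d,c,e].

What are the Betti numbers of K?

Order the vertices as a < b < c < d < e < f. Listing each simplex with vertices in this order, K has dimension 2 with simplices:

  0-simplices (6): a, b, c, d, e, f
  1-simplices (12): ab, ac, ad, ae, af, bd, be, bf, cd, ce, de, ef
  2-simplices (6): abd, abf, ace, aef, bde, cde

giving chain groups C_0 ≅ Z^6, C_1 ≅ Z^12, C_2 ≅ Z^6.

The boundary map ∂_1: C_1 → C_0 sends each edge [p,q] (with p < q) to q − p.
The resulting 6×12 matrix has rank 5, and its Smith normal form has invariant factors (1,1,1,1,1).

∂_2: C_2 → C_1 maps a triangle to the signed sum of its edges. For instance
  ∂abf = bf − af + ab,
  ∂bde = de − be + bd.
The resulting 12×6 matrix has rank 6, and its Smith normal form has invariant factors (1,1,1,1,1,1).

From H_k ≅ ker(∂_k) / im(∂_{k+1}) we obtain:

  H_0: rank C_0 − rank ∂_1 = 6 − 5 = 1, and the invariant factors of ∂_1 are all 1, so H_0 ≅ Z.
  H_1: rank ker ∂_1 − rank ∂_2 = (12 − 5) − 6 = 1, and the invariant factors of ∂_2 are all 1, so H_1 ≅ Z.
  H_2: rank ker ∂_2 − rank ∂_3 = (6 − 6) − 0 = 0, and there is no ∂_3, so H_2 ≅ 0.

Hence the Betti numbers are b_0 = 1, b_1 = 1, b_2 = 0.

b_0 = 1, b_1 = 1, b_2 = 0.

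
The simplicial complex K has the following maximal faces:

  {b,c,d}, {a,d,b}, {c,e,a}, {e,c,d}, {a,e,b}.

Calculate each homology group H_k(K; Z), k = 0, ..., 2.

Take the total order a < b < c < d < e on the vertex set. Then K (dimension 2) consists of the simplices:

  0-simplices (5): a, b, c, d, e
  1-simplices (10): ab, ac, ad, ae, bc, bd, be, cd, ce, de
  2-simplices (5): abd, abe, ace, bcd, cde

Hence C_0 ≅ Z^5, C_1 ≅ Z^10, C_2 ≅ Z^5.

Boundary ∂_1: C_1 → C_0 maps an edge to its endpoints' difference, ∂[p,q] = q − p.
The resulting 5×10 matrix has rank 4, and its Smith normal form has invariant factors (1,1,1,1).

∂_2: C_2 → C_1 sends each 2-simplex [p,q,r] to [q,r] − [p,r] + [p,q]. For instance
  ∂bcd = cd − bd + bc,
  ∂abd = bd − ad + ab.
The resulting 10×5 matrix has rank 5, and its Smith normal form has invariant factors (1,1,1,1,1).

Computing H_k = (kernel of ∂_k) / (image of ∂_{k+1}):

  H_0: rank C_0 − rank ∂_1 = 5 − 4 = 1, and the invariant factors of ∂_1 are all 1, so H_0 ≅ Z.
  H_1: rank ker ∂_1 − rank ∂_2 = (10 − 4) − 5 = 1, and the invariant factors of ∂_2 are all 1, so H_1 ≅ Z.
  H_2: rank ker ∂_2 − rank ∂_3 = (5 − 5) − 0 = 0, and there is no ∂_3, so H_2 ≅ 0.

H_0 = Z,  H_1 = Z,  H_2 = 0.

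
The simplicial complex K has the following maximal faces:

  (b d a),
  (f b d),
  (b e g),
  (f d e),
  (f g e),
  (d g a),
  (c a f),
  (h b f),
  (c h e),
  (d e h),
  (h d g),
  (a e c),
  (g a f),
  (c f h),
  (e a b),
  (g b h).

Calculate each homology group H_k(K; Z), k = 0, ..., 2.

Take the total order a < b < c < d < e < f < g < h on the vertex set. Then K (dimension 2) consists of the simplices:

  0-simplices (8): a, b, c, d, e, f, g, h
  1-simplices (24): ab, ac, ad, ae, af, ag, bd, be, bf, bg, bh, ce, cf, ch, de, df, dg, dh, ef, eg, eh, fg, fh, gh
  2-simplices (16): abd, abe, ace, acf, adg, afg, bdf, beg, bfh, bgh, ceh, cfh, def, deh, dgh, efg

giving chain groups C_0 ≅ Z^8, C_1 ≅ Z^24, C_2 ≅ Z^16.

The boundary map ∂_1: C_1 → C_0 maps an edge to its endpoints' difference, ∂[p,q] = q − p. For instance
  ∂be = e − b.
This gives a 8×24 integer matrix of rank 7; reducing to Smith normal form yields diagonal entries (1,1,1,1,1,1,1).

Boundary ∂_2: C_2 → C_1 sends each 2-simplex [p,q,r] to [q,r] − [p,r] + [p,q]. For instance
  ∂dgh = gh − dh + dg,
  ∂ace = ce − ae + ac.
As a 24×16 matrix over Z this has rank 15, with invariant factors (1,1,1,1,1,1,1,1,1,1,1,1,1,1,1).

Now H_k = ker ∂_k / im ∂_{k+1}, so:

  H_0: rank C_0 − rank ∂_1 = 8 − 7 = 1, and the invariant factors of ∂_1 are all 1, so H_0 = Z.
  H_1: rank ker ∂_1 − rank ∂_2 = (24 − 7) − 15 = 2, and the invariant factors of ∂_2 are all 1, so H_1 = Z^2.
  H_2: rank ker ∂_2 − rank ∂_3 = (16 − 15) − 0 = 1, and there is no ∂_3, so H_2 = Z.

H_0 ≅ Z,  H_1 ≅ Z^2,  H_2 ≅ Z.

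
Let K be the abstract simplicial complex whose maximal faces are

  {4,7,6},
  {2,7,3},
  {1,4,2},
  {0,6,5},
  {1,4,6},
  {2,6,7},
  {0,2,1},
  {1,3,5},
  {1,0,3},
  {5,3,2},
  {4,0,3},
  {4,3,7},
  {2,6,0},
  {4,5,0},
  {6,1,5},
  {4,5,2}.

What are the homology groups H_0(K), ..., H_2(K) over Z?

H_0 ≅ Z,  H_1 ≅ Z^2,  H_2 ≅ Z.

K has 8 vertices, 24 edges, 16 triangles.
rank ∂_0 = 0, rank ∂_1 = 7 ⇒ b_0 = 8 − 0 − 7 = 1; all invariant factors of ∂_1 are 1 so no torsion. So H_0 ≅ Z.
rank ∂_1 = 7, rank ∂_2 = 15 ⇒ b_1 = 24 − 7 − 15 = 2; all invariant factors of ∂_2 are 1 so no torsion. So H_1 ≅ Z^2.
rank ∂_2 = 15, rank ∂_3 = 0 ⇒ b_2 = 16 − 15 − 0 = 1. So H_2 ≅ Z.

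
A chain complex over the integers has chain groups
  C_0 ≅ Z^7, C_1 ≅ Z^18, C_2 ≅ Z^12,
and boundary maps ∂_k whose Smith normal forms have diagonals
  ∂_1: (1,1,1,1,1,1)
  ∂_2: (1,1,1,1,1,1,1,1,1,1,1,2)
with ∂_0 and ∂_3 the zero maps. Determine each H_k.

H_0: b_0 = 7 − 0 − 6 = 1; torsion from ∂_1 factors > 1: none. So H_0 ≅ Z.
H_1: b_1 = 18 − 6 − 12 = 0; torsion from ∂_2 factors > 1: [2]. So H_1 ≅ Z/2.
H_2: b_2 = 12 − 12 − 0 = 0; torsion from ∂_3 factors > 1: none. So H_2 ≅ 0.

H_0 ≅ Z,  H_1 ≅ Z/2,  H_2 = 0.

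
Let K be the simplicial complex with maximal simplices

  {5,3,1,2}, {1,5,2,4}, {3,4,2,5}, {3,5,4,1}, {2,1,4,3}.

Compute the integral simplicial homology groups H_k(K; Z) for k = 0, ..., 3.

H_0 ≅ Z,  H_1 = 0,  H_2 = 0,  H_3 ≅ Z.

We work with the vertex ordering 1 < 2 < 3 < 4 < 5. The simplices of K, each written with vertices in increasing order, are:

  0-simplices (5): [1], [2], [3], [4], [5]
  1-simplices (10): [1,2], [1,3], [1,4], [1,5], [2,3], [2,4], [2,5], [3,4], [3,5], [4,5]
  2-simplices (10): [1,2,3], [1,2,4], [1,2,5], [1,3,4], [1,3,5], [1,4,5], [2,3,4], [2,3,5], [2,4,5], [3,4,5]
  3-simplices (5): [1,2,3,4], [1,2,3,5], [1,2,4,5], [1,3,4,5], [2,3,4,5]

giving chain groups C_0 ≅ Z^5, C_1 ≅ Z^10, C_2 ≅ Z^10, C_3 ≅ Z^5.

∂_1: C_1 → C_0 sends each edge [p,q] (with p < q) to q − p.
This gives a 5×10 integer matrix of rank 4; reducing to Smith normal form yields diagonal entries (1,1,1,1).

Boundary ∂_2: C_2 → C_1 sends each 2-simplex [p,q,r] to [q,r] − [p,r] + [p,q]. For instance
  ∂[1,4,5] = [4,5] − [1,5] + [1,4],
  ∂[2,3,5] = [3,5] − [2,5] + [2,3].
As a 10×10 matrix over Z this has rank 6, with invariant factors (1,1,1,1,1,1).

Boundary ∂_3: C_3 → C_2 sends each 3-simplex σ to the alternating sum Σ_i (−1)^i (σ with its i-th vertex removed). For instance
  ∂[1,2,3,4] = [2,3,4] − [1,3,4] + [1,2,4] − [1,2,3],
  ∂[1,2,3,5] = [2,3,5] − [1,3,5] + [1,2,5] − [1,2,3].
As a 10×5 matrix over Z this has rank 4, with invariant factors (1,1,1,1).

Now H_k = ker ∂_k / im ∂_{k+1}, so:

  H_0: rank C_0 − rank ∂_1 = 5 − 4 = 1, and the invariant factors of ∂_1 are all 1, so H_0 = Z.
  H_1: rank ker ∂_1 − rank ∂_2 = (10 − 4) − 6 = 0, and the invariant factors of ∂_2 are all 1, so H_1 = 0.
  H_2: rank ker ∂_2 − rank ∂_3 = (10 − 6) − 4 = 0, and the invariant factors of ∂_3 are all 1, so H_2 = 0.
  H_3: rank ker ∂_3 − rank ∂_4 = (5 − 4) − 0 = 1, and there is no ∂_4, so H_3 = Z.

As a check, the Euler characteristic is 5 − 10 + 10 − 5 = 0, which agrees with 1 − 0 + 0 − 1 = 0.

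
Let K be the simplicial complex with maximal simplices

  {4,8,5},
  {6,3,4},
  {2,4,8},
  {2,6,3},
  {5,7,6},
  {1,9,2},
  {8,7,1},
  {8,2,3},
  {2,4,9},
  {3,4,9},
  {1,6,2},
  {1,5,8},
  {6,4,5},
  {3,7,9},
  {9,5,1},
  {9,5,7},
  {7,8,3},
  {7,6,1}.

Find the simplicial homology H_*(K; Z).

H_0 = Z,  H_1 = Z ⊕ Z/2Z,  H_2 = 0.

Order the vertices as 1 < 2 < 3 < 4 < 5 < 6 < 7 < 8 < 9. Listing each simplex with vertices in this order, K has dimension 2 with simplices:

  0-simplices (9): [1], [2], [3], [4], [5], [6], [7], [8], [9]
  1-simplices (27): (27 of them)
  2-simplices (18): [1,2,6], [1,2,9], [1,5,8], [1,5,9], [1,6,7], [1,7,8], [2,3,6], [2,3,8], [2,4,8], [2,4,9], [3,4,6], [3,4,9], [3,7,8], [3,7,9], [4,5,6], [4,5,8], [5,6,7], [5,7,9]

Hence C_0 ≅ Z^9, C_1 ≅ Z^27, C_2 ≅ Z^18.

Boundary ∂_1: C_1 → C_0 is given by ∂[p,q] = [q] − [p]. For instance
  ∂[4,6] = [6] − [4].
This gives a 9×27 integer matrix of rank 8; reducing to Smith normal form yields diagonal entries (1,1,1,1,1,1,1,1).

The boundary map ∂_2: C_2 → C_1 maps a triangle to the signed sum of its edges. For instance
  ∂[3,4,6] = [4,6] − [3,6] + [3,4],
  ∂[4,5,6] = [5,6] − [4,6] + [4,5].
The 27×18 boundary matrix has rank 18 and Smith normal form diag(1,1,1,1,1,1,1,1,1,1,1,1,1,1,1,1,1,2).

From H_k ≅ ker(∂_k) / im(∂_{k+1}) we obtain:

  H_0: rank C_0 − rank ∂_1 = 9 − 8 = 1, and the invariant factors of ∂_1 are all 1, so H_0 = Z.
  H_1: rank ker ∂_1 − rank ∂_2 = (27 − 8) − 18 = 1, and ∂_2 has invariant factor 2 > 1, so H_1 = Z ⊕ Z/2Z.
  H_2: rank ker ∂_2 − rank ∂_3 = (18 − 18) − 0 = 0, and there is no ∂_3, so H_2 = 0.

(K is a triangulation of the Klein bottle.)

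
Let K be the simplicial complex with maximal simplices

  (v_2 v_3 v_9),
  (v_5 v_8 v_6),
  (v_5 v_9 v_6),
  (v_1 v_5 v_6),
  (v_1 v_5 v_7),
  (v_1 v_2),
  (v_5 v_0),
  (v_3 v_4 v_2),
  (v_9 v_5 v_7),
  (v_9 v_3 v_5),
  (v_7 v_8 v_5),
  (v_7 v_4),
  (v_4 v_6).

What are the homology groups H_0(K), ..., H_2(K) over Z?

H_0 = Z,  H_1 = Z^3,  H_2 = 0.

Fix the vertex order v_0 < v_1 < v_2 < v_3 < v_4 < v_5 < v_6 < v_7 < v_8 < v_9 and write every simplex with vertices in increasing order. Then dim K = 2 and the simplices of K are:

  0-simplices (10): [v_0], [v_1], [v_2], [v_3], [v_4], [v_5], [v_6], [v_7], [v_8], [v_9]
  1-simplices (21): (21 of them)
  2-simplices (9): [v_1,v_5,v_6], [v_1,v_5,v_7], [v_2,v_3,v_4], [v_2,v_3,v_9], [v_3,v_5,v_9], [v_5,v_6,v_8], [v_5,v_6,v_9], [v_5,v_7,v_8], [v_5,v_7,v_9]

giving chain groups C_0 ≅ Z^10, C_1 ≅ Z^21, C_2 ≅ Z^9.

Boundary ∂_1: C_1 → C_0 is given by ∂[p,q] = [q] − [p].
The 10×21 boundary matrix has rank 9 and Smith normal form diag(1,1,1,1,1,1,1,1,1).

∂_2: C_2 → C_1 sends each 2-simplex [p,q,r] to [q,r] − [p,r] + [p,q]. For instance
  ∂[v_5,v_7,v_8] = [v_7,v_8] − [v_5,v_8] + [v_5,v_7],
  ∂[v_2,v_3,v_4] = [v_3,v_4] − [v_2,v_4] + [v_2,v_3].
As a 21×9 matrix over Z this has rank 9, with invariant factors (1,1,1,1,1,1,1,1,1).

Reading off H_k = ker ∂_k / im ∂_{k+1}:

  H_0: rank C_0 − rank ∂_1 = 10 − 9 = 1, and the invariant factors of ∂_1 are all 1, so H_0 = Z.
  H_1: rank ker ∂_1 − rank ∂_2 = (21 − 9) − 9 = 3, and the invariant factors of ∂_2 are all 1, so H_1 = Z^3.
  H_2: rank ker ∂_2 − rank ∂_3 = (9 − 9) − 0 = 0, and there is no ∂_3, so H_2 = 0.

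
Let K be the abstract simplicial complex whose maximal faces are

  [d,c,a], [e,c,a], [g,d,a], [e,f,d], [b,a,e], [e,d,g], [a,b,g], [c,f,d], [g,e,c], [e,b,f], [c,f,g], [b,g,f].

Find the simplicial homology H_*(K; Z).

Fix the vertex order a < b < c < d < e < f < g and write every simplex with vertices in increasing order. Then dim K = 2 and the simplices of K are:

  0-simplices (7): a, b, c, d, e, f, g
  1-simplices (18): ab, ac, ad, ae, ag, be, bf, bg, cd, ce, cf, cg, de, df, dg, ef, eg, fg
  2-simplices (12): abe, abg, acd, ace, adg, bef, bfg, cdf, ceg, cfg, def, deg

so the chain groups are C_0 ≅ Z^7, C_1 ≅ Z^18, C_2 ≅ Z^12.

∂_1: C_1 → C_0 sends each edge [p,q] (with p < q) to q − p. For instance
  ∂de = e − d.
This gives a 7×18 integer matrix of rank 6; reducing to Smith normal form yields diagonal entries (1,1,1,1,1,1).

The boundary map ∂_2: C_2 → C_1 sends each 2-simplex [p,q,r] to [q,r] − [p,r] + [p,q]. For instance
  ∂cdf = df − cf + cd,
  ∂adg = dg − ag + ad.
The 18×12 boundary matrix has rank 12 and Smith normal form diag(1,1,1,1,1,1,1,1,1,1,1,2).

Now H_k = ker ∂_k / im ∂_{k+1}, so:

  H_0: rank C_0 − rank ∂_1 = 7 − 6 = 1, and the invariant factors of ∂_1 are all 1, so H_0 = Z.
  H_1: rank ker ∂_1 − rank ∂_2 = (18 − 6) − 12 = 0, and ∂_2 has invariant factor 2 > 1, so H_1 = Z/2.
  H_2: rank ker ∂_2 − rank ∂_3 = (12 − 12) − 0 = 0, and there is no ∂_3, so H_2 = 0.

H_0 ≅ Z,  H_1 ≅ Z/2,  H_2 = 0.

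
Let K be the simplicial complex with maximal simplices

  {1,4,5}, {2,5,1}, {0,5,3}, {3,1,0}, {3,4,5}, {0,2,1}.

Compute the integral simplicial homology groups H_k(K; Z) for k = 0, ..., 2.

K has 6 vertices, 12 edges, 6 triangles.
rank ∂_0 = 0, rank ∂_1 = 5 ⇒ b_0 = 6 − 0 − 5 = 1; all invariant factors of ∂_1 are 1 so no torsion. So H_0 = Z.
rank ∂_1 = 5, rank ∂_2 = 6 ⇒ b_1 = 12 − 5 − 6 = 1; all invariant factors of ∂_2 are 1 so no torsion. So H_1 = Z.
rank ∂_2 = 6, rank ∂_3 = 0 ⇒ b_2 = 6 − 6 − 0 = 0. So H_2 = 0.

H_0 = Z,  H_1 = Z,  H_2 = 0.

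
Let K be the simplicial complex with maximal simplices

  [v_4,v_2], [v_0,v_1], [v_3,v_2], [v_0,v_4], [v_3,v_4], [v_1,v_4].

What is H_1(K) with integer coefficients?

We work with the vertex ordering v_0 < v_1 < v_2 < v_3 < v_4. The simplices of K, each written with vertices in increasing order, are:

  0-simplices (5): [v_0], [v_1], [v_2], [v_3], [v_4]
  1-simplices (6): [v_0,v_1], [v_0,v_4], [v_1,v_4], [v_2,v_3], [v_2,v_4], [v_3,v_4]

so the chain groups are C_0 ≅ Z^5, C_1 ≅ Z^6.

∂_1: C_1 → C_0 sends each edge [p,q] (with p < q) to q − p.
The resulting 5×6 matrix has rank 4, and its Smith normal form has invariant factors (1,1,1,1).

Reading off H_k = ker ∂_k / im ∂_{k+1}:

  H_1: rank ker ∂_1 − rank ∂_2 = (6 − 4) − 0 = 2, and there is no ∂_2, so H_1 ≅ Z^2.

H_1 ≅ Z^2.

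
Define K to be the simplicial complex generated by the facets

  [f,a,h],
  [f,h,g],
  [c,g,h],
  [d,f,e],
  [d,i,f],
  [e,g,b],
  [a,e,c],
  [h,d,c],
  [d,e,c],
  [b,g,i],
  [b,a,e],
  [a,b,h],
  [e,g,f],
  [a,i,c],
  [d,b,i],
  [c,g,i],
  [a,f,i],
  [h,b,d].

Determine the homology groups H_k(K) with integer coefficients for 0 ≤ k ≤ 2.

H_0 = Z,  H_1 = Z^2,  H_2 = Z.

Fix the vertex order a < b < c < d < e < f < g < h < i and write every simplex with vertices in increasing order. Then dim K = 2 and the simplices of K are:

  0-simplices (9): a, b, c, d, e, f, g, h, i
  1-simplices (27): ab, ac, ae, af, ah, ai, bd, be, bg, bh, bi, cd, ce, cg, ch, ci, de, df, dh, di, ef, eg, fg, fh, fi, gh, gi
  2-simplices (18): abe, abh, ace, aci, afh, afi, bdh, bdi, beg, bgi, cde, cdh, cgh, cgi, def, dfi, efg, fgh

giving chain groups C_0 ≅ Z^9, C_1 ≅ Z^27, C_2 ≅ Z^18.

The boundary map ∂_1: C_1 → C_0 sends each edge [p,q] (with p < q) to q − p.
The resulting 9×27 matrix has rank 8, and its Smith normal form has invariant factors (1,1,1,1,1,1,1,1).

Boundary ∂_2: C_2 → C_1 sends each 2-simplex [p,q,r] to [q,r] − [p,r] + [p,q]. For instance
  ∂aci = ci − ai + ac,
  ∂def = ef − df + de.
This gives a 27×18 integer matrix of rank 17; reducing to Smith normal form yields diagonal entries (1,1,1,1,1,1,1,1,1,1,1,1,1,1,1,1,1).

Reading off H_k = ker ∂_k / im ∂_{k+1}:

  H_0: rank C_0 − rank ∂_1 = 9 − 8 = 1, and the invariant factors of ∂_1 are all 1, so H_0 = Z.
  H_1: rank ker ∂_1 − rank ∂_2 = (27 − 8) − 17 = 2, and the invariant factors of ∂_2 are all 1, so H_1 = Z^2.
  H_2: rank ker ∂_2 − rank ∂_3 = (18 − 17) − 0 = 1, and there is no ∂_3, so H_2 = Z.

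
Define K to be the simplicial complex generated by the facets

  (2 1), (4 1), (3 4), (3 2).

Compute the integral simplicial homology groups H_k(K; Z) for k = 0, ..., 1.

Order the vertices as 1 < 2 < 3 < 4. Listing each simplex with vertices in this order, K has dimension 1 with simplices:

  0-simplices (4): [1], [2], [3], [4]
  1-simplices (4): [1,2], [1,4], [2,3], [3,4]

giving chain groups C_0 ≅ Z^4, C_1 ≅ Z^4.

The boundary map ∂_1: C_1 → C_0 is given by ∂[p,q] = [q] − [p]. For instance
  ∂[2,3] = [3] − [2].
This gives a 4×4 integer matrix of rank 3; reducing to Smith normal form yields diagonal entries (1,1,1).

Computing H_k = (kernel of ∂_k) / (image of ∂_{k+1}):

  H_0: rank C_0 − rank ∂_1 = 4 − 3 = 1, and the invariant factors of ∂_1 are all 1, so H_0 = Z.
  H_1: rank ker ∂_1 − rank ∂_2 = (4 − 3) − 0 = 1, and there is no ∂_2, so H_1 = Z.

H_0 = Z,  H_1 = Z.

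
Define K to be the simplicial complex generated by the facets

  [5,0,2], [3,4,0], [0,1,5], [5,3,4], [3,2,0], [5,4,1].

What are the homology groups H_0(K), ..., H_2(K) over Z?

H_0 ≅ Z,  H_1 ≅ Z,  H_2 = 0.

Take the total order 0 < 1 < 2 < 3 < 4 < 5 on the vertex set. Then K (dimension 2) consists of the simplices:

  0-simplices (6): [0], [1], [2], [3], [4], [5]
  1-simplices (12): [0,1], [0,2], [0,3], [0,4], [0,5], [1,4], [1,5], [2,3], [2,5], [3,4], [3,5], [4,5]
  2-simplices (6): [0,1,5], [0,2,3], [0,2,5], [0,3,4], [1,4,5], [3,4,5]

Hence C_0 ≅ Z^6, C_1 ≅ Z^12, C_2 ≅ Z^6.

Boundary ∂_1: C_1 → C_0 maps an edge to its endpoints' difference, ∂[p,q] = q − p. For instance
  ∂[2,5] = [5] − [2].
This gives a 6×12 integer matrix of rank 5; reducing to Smith normal form yields diagonal entries (1,1,1,1,1).

Boundary ∂_2: C_2 → C_1 acts by ∂[p,q,r] = [q,r] − [p,r] + [p,q]. For instance
  ∂[0,1,5] = [1,5] − [0,5] + [0,1],
  ∂[0,2,3] = [2,3] − [0,3] + [0,2].
The resulting 12×6 matrix has rank 6, and its Smith normal form has invariant factors (1,1,1,1,1,1).

Reading off H_k = ker ∂_k / im ∂_{k+1}:

  H_0: rank C_0 − rank ∂_1 = 6 − 5 = 1, and the invariant factors of ∂_1 are all 1, so H_0 ≅ Z.
  H_1: rank ker ∂_1 − rank ∂_2 = (12 − 5) − 6 = 1, and the invariant factors of ∂_2 are all 1, so H_1 ≅ Z.
  H_2: rank ker ∂_2 − rank ∂_3 = (6 − 6) − 0 = 0, and there is no ∂_3, so H_2 ≅ 0.

As a check, the Euler characteristic is 6 − 12 + 6 = 0, which agrees with 1 − 1 + 0 = 0.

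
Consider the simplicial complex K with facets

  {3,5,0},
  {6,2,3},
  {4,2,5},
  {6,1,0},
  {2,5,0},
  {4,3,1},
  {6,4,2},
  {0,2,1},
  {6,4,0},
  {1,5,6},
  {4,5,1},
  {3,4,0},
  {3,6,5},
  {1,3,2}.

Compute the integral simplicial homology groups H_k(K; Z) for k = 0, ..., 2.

H_0 = Z,  H_1 = Z^2,  H_2 = Z.

Fix the vertex order 0 < 1 < 2 < 3 < 4 < 5 < 6 and write every simplex with vertices in increasing order. Then dim K = 2 and the simplices of K are:

  0-simplices (7): [0], [1], [2], [3], [4], [5], [6]
  1-simplices (21): [0,1], [0,2], [0,3], [0,4], [0,5], [0,6], [1,2], [1,3], [1,4], [1,5], [1,6], [2,3], [2,4], [2,5], [2,6], [3,4], [3,5], [3,6], [4,5], [4,6], [5,6]
  2-simplices (14): [0,1,2], [0,1,6], [0,2,5], [0,3,4], [0,3,5], [0,4,6], [1,2,3], [1,3,4], [1,4,5], [1,5,6], [2,3,6], [2,4,5], [2,4,6], [3,5,6]

so the chain groups are C_0 ≅ Z^7, C_1 ≅ Z^21, C_2 ≅ Z^14.

The boundary map ∂_1: C_1 → C_0 maps an edge to its endpoints' difference, ∂[p,q] = q − p.
The 7×21 boundary matrix has rank 6 and Smith normal form diag(1,1,1,1,1,1).

∂_2: C_2 → C_1 acts by ∂[p,q,r] = [q,r] − [p,r] + [p,q]. For instance
  ∂[2,3,6] = [3,6] − [2,6] + [2,3],
  ∂[2,4,5] = [4,5] − [2,5] + [2,4].
The resulting 21×14 matrix has rank 13, and its Smith normal form has invariant factors (1,1,1,1,1,1,1,1,1,1,1,1,1).

From H_k ≅ ker(∂_k) / im(∂_{k+1}) we obtain:

  H_0: rank C_0 − rank ∂_1 = 7 − 6 = 1, and the invariant factors of ∂_1 are all 1, so H_0 = Z.
  H_1: rank ker ∂_1 − rank ∂_2 = (21 − 6) − 13 = 2, and the invariant factors of ∂_2 are all 1, so H_1 = Z^2.
  H_2: rank ker ∂_2 − rank ∂_3 = (14 − 13) − 0 = 1, and there is no ∂_3, so H_2 = Z.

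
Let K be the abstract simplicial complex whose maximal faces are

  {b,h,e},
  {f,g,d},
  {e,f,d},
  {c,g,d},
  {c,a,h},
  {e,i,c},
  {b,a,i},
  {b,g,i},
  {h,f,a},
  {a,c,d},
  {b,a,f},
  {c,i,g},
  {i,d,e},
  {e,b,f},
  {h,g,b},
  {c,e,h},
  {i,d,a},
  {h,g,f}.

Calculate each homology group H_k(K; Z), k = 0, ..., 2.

Order the vertices as a < b < c < d < e < f < g < h < i. Listing each simplex with vertices in this order, K has dimension 2 with simplices:

  0-simplices (9): a, b, c, d, e, f, g, h, i
  1-simplices (27): ab, ac, ad, af, ah, ai, be, bf, bg, bh, bi, cd, ce, cg, ch, ci, de, df, dg, di, ef, eh, ei, fg, fh, gh, gi
  2-simplices (18): abf, abi, acd, ach, adi, afh, bef, beh, bgh, bgi, cdg, ceh, cei, cgi, def, dei, dfg, fgh

giving chain groups C_0 ≅ Z^9, C_1 ≅ Z^27, C_2 ≅ Z^18.

Boundary ∂_1: C_1 → C_0 is given by ∂[p,q] = [q] − [p]. For instance
  ∂bi = i − b.
The 9×27 boundary matrix has rank 8 and Smith normal form diag(1,1,1,1,1,1,1,1).

Boundary ∂_2: C_2 → C_1 maps a triangle to the signed sum of its edges. For instance
  ∂ceh = eh − ch + ce,
  ∂cdg = dg − cg + cd.
The 27×18 boundary matrix has rank 18 and Smith normal form diag(1,1,1,1,1,1,1,1,1,1,1,1,1,1,1,1,1,2).

Computing H_k = (kernel of ∂_k) / (image of ∂_{k+1}):

  H_0: rank C_0 − rank ∂_1 = 9 − 8 = 1, and the invariant factors of ∂_1 are all 1, so H_0 ≅ Z.
  H_1: rank ker ∂_1 − rank ∂_2 = (27 − 8) − 18 = 1, and ∂_2 has invariant factor 2 > 1, so H_1 ≅ Z × Z/2.
  H_2: rank ker ∂_2 − rank ∂_3 = (18 − 18) − 0 = 0, and there is no ∂_3, so H_2 ≅ 0.

H_0 = Z,  H_1 = Z × Z/2,  H_2 = 0.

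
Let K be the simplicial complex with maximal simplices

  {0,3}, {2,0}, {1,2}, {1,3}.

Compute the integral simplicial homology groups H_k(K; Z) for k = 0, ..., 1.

H_0 ≅ Z,  H_1 ≅ Z.

We work with the vertex ordering 0 < 1 < 2 < 3. The simplices of K, each written with vertices in increasing order, are:

  0-simplices (4): [0], [1], [2], [3]
  1-simplices (4): [0,2], [0,3], [1,2], [1,3]

so the chain groups are C_0 ≅ Z^4, C_1 ≅ Z^4.

The boundary map ∂_1: C_1 → C_0 sends each edge [p,q] (with p < q) to q − p.
This gives a 4×4 integer matrix of rank 3; reducing to Smith normal form yields diagonal entries (1,1,1).

Computing H_k = (kernel of ∂_k) / (image of ∂_{k+1}):

  H_0: rank C_0 − rank ∂_1 = 4 − 3 = 1, and the invariant factors of ∂_1 are all 1, so H_0 = Z.
  H_1: rank ker ∂_1 − rank ∂_2 = (4 − 3) − 0 = 1, and there is no ∂_2, so H_1 = Z.

As a check, the Euler characteristic is 4 − 4 = 0, which agrees with 1 − 1 = 0.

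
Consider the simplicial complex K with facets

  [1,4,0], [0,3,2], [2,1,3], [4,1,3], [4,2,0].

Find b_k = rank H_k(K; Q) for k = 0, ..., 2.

b_0 = 1, b_1 = 1, b_2 = 0.

Take the total order 0 < 1 < 2 < 3 < 4 on the vertex set. Then K (dimension 2) consists of the simplices:

  0-simplices (5): [0], [1], [2], [3], [4]
  1-simplices (10): [0,1], [0,2], [0,3], [0,4], [1,2], [1,3], [1,4], [2,3], [2,4], [3,4]
  2-simplices (5): [0,1,4], [0,2,3], [0,2,4], [1,2,3], [1,3,4]

giving chain groups C_0 ≅ Z^5, C_1 ≅ Z^10, C_2 ≅ Z^5.

Boundary ∂_1: C_1 → C_0 is given by ∂[p,q] = [q] − [p].
The resulting 5×10 matrix has rank 4, and its Smith normal form has invariant factors (1,1,1,1).

Boundary ∂_2: C_2 → C_1 maps a triangle to the signed sum of its edges. For instance
  ∂[1,3,4] = [3,4] − [1,4] + [1,3],
  ∂[0,2,3] = [2,3] − [0,3] + [0,2].
The 10×5 boundary matrix has rank 5 and Smith normal form diag(1,1,1,1,1).

From H_k ≅ ker(∂_k) / im(∂_{k+1}) we obtain:

  H_0: rank C_0 − rank ∂_1 = 5 − 4 = 1, and the invariant factors of ∂_1 are all 1, so H_0 ≅ Z.
  H_1: rank ker ∂_1 − rank ∂_2 = (10 − 4) − 5 = 1, and the invariant factors of ∂_2 are all 1, so H_1 ≅ Z.
  H_2: rank ker ∂_2 − rank ∂_3 = (5 − 5) − 0 = 0, and there is no ∂_3, so H_2 ≅ 0.

Hence the Betti numbers are b_0 = 1, b_1 = 1, b_2 = 0.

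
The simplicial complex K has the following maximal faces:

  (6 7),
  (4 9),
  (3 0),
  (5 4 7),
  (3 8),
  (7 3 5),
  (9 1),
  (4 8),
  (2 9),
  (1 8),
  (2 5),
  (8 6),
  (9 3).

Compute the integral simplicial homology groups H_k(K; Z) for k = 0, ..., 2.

Fix the vertex order 0 < 1 < 2 < 3 < 4 < 5 < 6 < 7 < 8 < 9 and write every simplex with vertices in increasing order. Then dim K = 2 and the simplices of K are:

  0-simplices (10): [0], [1], [2], [3], [4], [5], [6], [7], [8], [9]
  1-simplices (16): [0,3], [1,8], [1,9], [2,5], [2,9], [3,5], [3,7], [3,8], [3,9], [4,5], [4,7], [4,8], [4,9], [5,7], [6,7], [6,8]
  2-simplices (2): [3,5,7], [4,5,7]

so the chain groups are C_0 ≅ Z^10, C_1 ≅ Z^16, C_2 ≅ Z^2.

∂_1: C_1 → C_0 maps an edge to its endpoints' difference, ∂[p,q] = q − p.
As a 10×16 matrix over Z this has rank 9, with invariant factors (1,1,1,1,1,1,1,1,1).

The boundary map ∂_2: C_2 → C_1 acts by ∂[p,q,r] = [q,r] − [p,r] + [p,q]. For instance
  ∂[3,5,7] = [5,7] − [3,7] + [3,5],
  ∂[4,5,7] = [5,7] − [4,7] + [4,5].
This gives a 16×2 integer matrix of rank 2; reducing to Smith normal form yields diagonal entries (1,1).

Computing H_k = (kernel of ∂_k) / (image of ∂_{k+1}):

  H_0: rank C_0 − rank ∂_1 = 10 − 9 = 1, and the invariant factors of ∂_1 are all 1, so H_0 = Z.
  H_1: rank ker ∂_1 − rank ∂_2 = (16 − 9) − 2 = 5, and the invariant factors of ∂_2 are all 1, so H_1 = Z^5.
  H_2: rank ker ∂_2 − rank ∂_3 = (2 − 2) − 0 = 0, and there is no ∂_3, so H_2 = 0.

H_0 ≅ Z,  H_1 ≅ Z^5,  H_2 = 0.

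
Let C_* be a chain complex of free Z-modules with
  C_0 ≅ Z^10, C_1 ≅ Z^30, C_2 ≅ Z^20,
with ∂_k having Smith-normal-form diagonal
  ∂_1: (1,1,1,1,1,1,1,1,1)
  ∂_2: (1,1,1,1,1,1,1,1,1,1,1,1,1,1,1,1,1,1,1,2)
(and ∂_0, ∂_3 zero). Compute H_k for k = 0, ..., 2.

H_0: b_0 = 10 − 0 − 9 = 1; torsion from ∂_1 factors > 1: none. So H_0 = Z.
H_1: b_1 = 30 − 9 − 20 = 1; torsion from ∂_2 factors > 1: [2]. So H_1 = Z ⊕ Z_2.
H_2: b_2 = 20 − 20 − 0 = 0; torsion from ∂_3 factors > 1: none. So H_2 = 0.

H_0 = Z,  H_1 = Z ⊕ Z_2,  H_2 = 0.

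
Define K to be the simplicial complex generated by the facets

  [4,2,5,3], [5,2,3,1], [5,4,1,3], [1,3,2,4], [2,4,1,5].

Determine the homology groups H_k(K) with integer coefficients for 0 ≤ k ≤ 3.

H_0 ≅ Z,  H_1 = 0,  H_2 = 0,  H_3 ≅ Z.

We work with the vertex ordering 1 < 2 < 3 < 4 < 5. The simplices of K, each written with vertices in increasing order, are:

  0-simplices (5): [1], [2], [3], [4], [5]
  1-simplices (10): [1,2], [1,3], [1,4], [1,5], [2,3], [2,4], [2,5], [3,4], [3,5], [4,5]
  2-simplices (10): [1,2,3], [1,2,4], [1,2,5], [1,3,4], [1,3,5], [1,4,5], [2,3,4], [2,3,5], [2,4,5], [3,4,5]
  3-simplices (5): [1,2,3,4], [1,2,3,5], [1,2,4,5], [1,3,4,5], [2,3,4,5]

so the chain groups are C_0 ≅ Z^5, C_1 ≅ Z^10, C_2 ≅ Z^10, C_3 ≅ Z^5.

∂_1: C_1 → C_0 is given by ∂[p,q] = [q] − [p]. For instance
  ∂[2,3] = [3] − [2].
As a 5×10 matrix over Z this has rank 4, with invariant factors (1,1,1,1).

The boundary map ∂_2: C_2 → C_1 acts by ∂[p,q,r] = [q,r] − [p,r] + [p,q]. For instance
  ∂[1,2,5] = [2,5] − [1,5] + [1,2],
  ∂[3,4,5] = [4,5] − [3,5] + [3,4].
This gives a 10×10 integer matrix of rank 6; reducing to Smith normal form yields diagonal entries (1,1,1,1,1,1).

Boundary ∂_3: C_3 → C_2 sends each 3-simplex σ to the alternating sum Σ_i (−1)^i (σ with its i-th vertex removed). For instance
  ∂[2,3,4,5] = [3,4,5] − [2,4,5] + [2,3,5] − [2,3,4],
  ∂[1,2,3,5] = [2,3,5] − [1,3,5] + [1,2,5] − [1,2,3].
The 10×5 boundary matrix has rank 4 and Smith normal form diag(1,1,1,1).

From H_k ≅ ker(∂_k) / im(∂_{k+1}) we obtain:

  H_0: rank C_0 − rank ∂_1 = 5 − 4 = 1, and the invariant factors of ∂_1 are all 1, so H_0 = Z.
  H_1: rank ker ∂_1 − rank ∂_2 = (10 − 4) − 6 = 0, and the invariant factors of ∂_2 are all 1, so H_1 = 0.
  H_2: rank ker ∂_2 − rank ∂_3 = (10 − 6) − 4 = 0, and the invariant factors of ∂_3 are all 1, so H_2 = 0.
  H_3: rank ker ∂_3 − rank ∂_4 = (5 − 4) − 0 = 1, and there is no ∂_4, so H_3 = Z.

(K is a triangulation of the 3-sphere S^3.)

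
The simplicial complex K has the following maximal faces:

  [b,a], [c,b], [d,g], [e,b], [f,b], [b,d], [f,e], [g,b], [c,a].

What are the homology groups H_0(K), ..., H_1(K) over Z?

Fix the vertex order a < b < c < d < e < f < g and write every simplex with vertices in increasing order. Then dim K = 1 and the simplices of K are:

  0-simplices (7): a, b, c, d, e, f, g
  1-simplices (9): ab, ac, bc, bd, be, bf, bg, dg, ef

giving chain groups C_0 ≅ Z^7, C_1 ≅ Z^9.

The boundary map ∂_1: C_1 → C_0 is given by ∂[p,q] = [q] − [p]. For instance
  ∂bf = f − b.
The 7×9 boundary matrix has rank 6 and Smith normal form diag(1,1,1,1,1,1).

Now H_k = ker ∂_k / im ∂_{k+1}, so:

  H_0: rank C_0 − rank ∂_1 = 7 − 6 = 1, and the invariant factors of ∂_1 are all 1, so H_0 = Z.
  H_1: rank ker ∂_1 − rank ∂_2 = (9 − 6) − 0 = 3, and there is no ∂_2, so H_1 = Z^3.

H_0 ≅ Z,  H_1 ≅ Z^3.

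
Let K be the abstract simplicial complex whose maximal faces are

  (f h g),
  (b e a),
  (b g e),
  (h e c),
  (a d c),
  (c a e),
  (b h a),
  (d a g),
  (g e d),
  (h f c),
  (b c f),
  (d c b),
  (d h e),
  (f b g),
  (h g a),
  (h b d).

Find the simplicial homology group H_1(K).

H_1 = Z^2.

K has 8 vertices, 24 edges, 16 triangles.
rank ∂_1 = 7, rank ∂_2 = 15 ⇒ b_1 = 24 − 7 − 15 = 2; all invariant factors of ∂_2 are 1 so no torsion. So H_1 ≅ Z^2.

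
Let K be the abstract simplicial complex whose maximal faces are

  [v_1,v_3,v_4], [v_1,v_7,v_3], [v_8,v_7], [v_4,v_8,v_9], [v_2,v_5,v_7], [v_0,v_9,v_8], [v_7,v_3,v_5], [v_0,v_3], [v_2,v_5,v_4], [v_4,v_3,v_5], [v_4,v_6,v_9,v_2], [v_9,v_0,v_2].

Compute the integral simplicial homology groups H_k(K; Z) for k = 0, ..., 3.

H_0 = Z,  H_1 = Z^2,  H_2 = 0,  H_3 = 0.

Take the total order v_0 < v_1 < v_2 < v_3 < v_4 < v_5 < v_6 < v_7 < v_8 < v_9 on the vertex set. Then K (dimension 3) consists of the simplices:

  0-simplices (10): [v_0], [v_1], [v_2], [v_3], [v_4], [v_5], [v_6], [v_7], [v_8], [v_9]
  1-simplices (23): (23 of them)
  2-simplices (13): (13 of them)
  3-simplices (1): [v_2,v_4,v_6,v_9]

so the chain groups are C_0 ≅ Z^10, C_1 ≅ Z^23, C_2 ≅ Z^13, C_3 ≅ Z^1.

The boundary map ∂_1: C_1 → C_0 is given by ∂[p,q] = [q] − [p]. For instance
  ∂[v_3,v_5] = [v_5] − [v_3].
The resulting 10×23 matrix has rank 9, and its Smith normal form has invariant factors (1,1,1,1,1,1,1,1,1).

∂_2: C_2 → C_1 maps a triangle to the signed sum of its edges. For instance
  ∂[v_2,v_6,v_9] = [v_6,v_9] − [v_2,v_9] + [v_2,v_6],
  ∂[v_4,v_8,v_9] = [v_8,v_9] − [v_4,v_9] + [v_4,v_8].
This gives a 23×13 integer matrix of rank 12; reducing to Smith normal form yields diagonal entries (1,1,1,1,1,1,1,1,1,1,1,1).

The boundary map ∂_3: C_3 → C_2 sends each 3-simplex σ to the alternating sum Σ_i (−1)^i (σ with its i-th vertex removed). For instance
  ∂[v_2,v_4,v_6,v_9] = [v_4,v_6,v_9] − [v_2,v_6,v_9] + [v_2,v_4,v_9] − [v_2,v_4,v_6].
The resulting 13×1 matrix has rank 1, and its Smith normal form has invariant factors (1).

Reading off H_k = ker ∂_k / im ∂_{k+1}:

  H_0: rank C_0 − rank ∂_1 = 10 − 9 = 1, and the invariant factors of ∂_1 are all 1, so H_0 = Z.
  H_1: rank ker ∂_1 − rank ∂_2 = (23 − 9) − 12 = 2, and the invariant factors of ∂_2 are all 1, so H_1 = Z^2.
  H_2: rank ker ∂_2 − rank ∂_3 = (13 − 12) − 1 = 0, and the invariant factors of ∂_3 are all 1, so H_2 = 0.
  H_3: rank ker ∂_3 − rank ∂_4 = (1 − 1) − 0 = 0, and there is no ∂_4, so H_3 = 0.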